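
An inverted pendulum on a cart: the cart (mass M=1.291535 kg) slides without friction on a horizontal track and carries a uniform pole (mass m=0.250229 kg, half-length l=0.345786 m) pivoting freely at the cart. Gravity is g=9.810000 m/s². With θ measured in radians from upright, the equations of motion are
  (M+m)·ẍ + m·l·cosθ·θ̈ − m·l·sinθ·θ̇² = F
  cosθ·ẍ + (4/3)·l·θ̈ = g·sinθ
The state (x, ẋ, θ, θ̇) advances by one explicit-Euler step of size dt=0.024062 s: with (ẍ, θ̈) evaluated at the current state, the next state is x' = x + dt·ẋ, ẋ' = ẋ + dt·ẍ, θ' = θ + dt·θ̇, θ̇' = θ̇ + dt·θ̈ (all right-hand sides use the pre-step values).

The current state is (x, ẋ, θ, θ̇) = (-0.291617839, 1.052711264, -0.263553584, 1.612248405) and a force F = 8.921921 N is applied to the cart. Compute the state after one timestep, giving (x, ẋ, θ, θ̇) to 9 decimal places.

sinθ=-0.260513069, cosθ=0.965470321
temp = (F + m·l·θ̇²·sinθ)/(M+m) = (8.921921 + -0.058592020)/1.541764 = 5.748823412
θ̈ = (g·sinθ − cosθ·temp)/(l·(4/3 − m·cos²θ/(M+m))) = -19.831774983
ẍ = temp − m·l·θ̈·cosθ/(M+m) = 6.823375963
Euler: x'=-0.291617839+0.024062·1.052711264=-0.266287501, ẋ'=1.052711264+0.024062·6.823375963=1.216895336
       θ'=-0.263553584+0.024062·1.612248405=-0.224759663, θ̇'=1.612248405+0.024062·-19.831774983=1.135056235

(-0.266287501, 1.216895336, -0.224759663, 1.135056235)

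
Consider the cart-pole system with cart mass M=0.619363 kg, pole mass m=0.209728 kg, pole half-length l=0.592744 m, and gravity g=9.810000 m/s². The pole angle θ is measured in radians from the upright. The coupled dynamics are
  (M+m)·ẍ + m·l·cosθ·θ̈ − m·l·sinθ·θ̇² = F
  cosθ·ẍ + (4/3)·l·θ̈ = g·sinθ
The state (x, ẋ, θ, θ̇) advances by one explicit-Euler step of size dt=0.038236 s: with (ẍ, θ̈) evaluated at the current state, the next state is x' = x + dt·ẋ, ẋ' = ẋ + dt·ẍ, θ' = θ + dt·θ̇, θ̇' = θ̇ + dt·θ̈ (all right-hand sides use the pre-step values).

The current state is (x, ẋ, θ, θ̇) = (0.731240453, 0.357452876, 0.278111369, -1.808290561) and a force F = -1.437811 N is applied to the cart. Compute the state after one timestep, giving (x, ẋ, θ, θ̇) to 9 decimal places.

sinθ=0.274540078, cosθ=0.961575658
temp = (F + m·l·θ̇²·sinθ)/(M+m) = (-1.437811 + 0.111600404)/0.829091 = -1.599595939
θ̈ = (g·sinθ − cosθ·temp)/(l·(4/3 − m·cos²θ/(M+m))) = 6.492965163
ẍ = temp − m·l·θ̈·cosθ/(M+m) = -2.535751269
Euler: x'=0.731240453+0.038236·0.357452876=0.744908021, ẋ'=0.357452876+0.038236·-2.535751269=0.260495890
       θ'=0.278111369+0.038236·-1.808290561=0.208969571, θ̇'=-1.808290561+0.038236·6.492965163=-1.560025545

(0.744908021, 0.260495890, 0.208969571, -1.560025545)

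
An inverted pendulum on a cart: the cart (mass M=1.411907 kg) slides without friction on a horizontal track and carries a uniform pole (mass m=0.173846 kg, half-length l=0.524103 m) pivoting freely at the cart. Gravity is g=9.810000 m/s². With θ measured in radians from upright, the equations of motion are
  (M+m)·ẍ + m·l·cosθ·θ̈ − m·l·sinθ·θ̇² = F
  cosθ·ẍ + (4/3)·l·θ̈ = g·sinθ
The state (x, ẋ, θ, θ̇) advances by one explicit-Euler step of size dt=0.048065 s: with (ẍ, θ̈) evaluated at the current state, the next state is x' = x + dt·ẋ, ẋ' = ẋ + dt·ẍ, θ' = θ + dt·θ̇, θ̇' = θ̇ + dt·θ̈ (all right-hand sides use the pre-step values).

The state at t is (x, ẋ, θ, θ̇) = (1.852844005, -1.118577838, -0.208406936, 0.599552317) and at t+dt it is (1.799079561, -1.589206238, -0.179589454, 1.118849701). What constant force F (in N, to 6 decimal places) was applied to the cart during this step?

ẍ = (ẋ'−ẋ)/dt = (-1.589206238−-1.118577838)/0.048065 = -9.791499
θ̈ = (θ̇'−θ̇)/dt = (1.118849701−0.599552317)/0.048065 = 10.804065
sinθ=-0.206902, cosθ=0.978362
F = (M+m)·ẍ + m·l·cosθ·θ̈ − m·l·sinθ·θ̇² = -15.526899 + 0.963093 − -0.006776 = -14.557030

F = -14.557030 N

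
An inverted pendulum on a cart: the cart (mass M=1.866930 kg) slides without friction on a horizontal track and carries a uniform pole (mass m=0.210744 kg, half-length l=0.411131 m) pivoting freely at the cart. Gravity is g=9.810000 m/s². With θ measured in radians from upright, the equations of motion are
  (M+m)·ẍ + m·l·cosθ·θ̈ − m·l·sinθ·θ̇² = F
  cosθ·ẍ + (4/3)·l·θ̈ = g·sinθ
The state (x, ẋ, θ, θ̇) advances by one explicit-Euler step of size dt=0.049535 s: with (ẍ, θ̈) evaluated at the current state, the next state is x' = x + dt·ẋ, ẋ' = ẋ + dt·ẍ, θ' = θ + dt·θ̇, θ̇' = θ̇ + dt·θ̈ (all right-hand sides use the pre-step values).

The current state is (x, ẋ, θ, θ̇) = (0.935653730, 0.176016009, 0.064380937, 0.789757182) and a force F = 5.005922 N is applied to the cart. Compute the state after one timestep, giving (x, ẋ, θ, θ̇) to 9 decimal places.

sinθ=0.064336471, cosθ=0.997928263
temp = (F + m·l·θ̇²·sinθ)/(M+m) = (5.005922 + 0.003476801)/2.077674 = 2.411061024
θ̈ = (g·sinθ − cosθ·temp)/(l·(4/3 − m·cos²θ/(M+m))) = -3.503290414
ẍ = temp − m·l·θ̈·cosθ/(M+m) = 2.556852959
Euler: x'=0.935653730+0.049535·0.176016009=0.944372683, ẋ'=0.176016009+0.049535·2.556852959=0.302669720
       θ'=0.064380937+0.049535·0.789757182=0.103501559, θ̇'=0.789757182+0.049535·-3.503290414=0.616221691

(0.944372683, 0.302669720, 0.103501559, 0.616221691)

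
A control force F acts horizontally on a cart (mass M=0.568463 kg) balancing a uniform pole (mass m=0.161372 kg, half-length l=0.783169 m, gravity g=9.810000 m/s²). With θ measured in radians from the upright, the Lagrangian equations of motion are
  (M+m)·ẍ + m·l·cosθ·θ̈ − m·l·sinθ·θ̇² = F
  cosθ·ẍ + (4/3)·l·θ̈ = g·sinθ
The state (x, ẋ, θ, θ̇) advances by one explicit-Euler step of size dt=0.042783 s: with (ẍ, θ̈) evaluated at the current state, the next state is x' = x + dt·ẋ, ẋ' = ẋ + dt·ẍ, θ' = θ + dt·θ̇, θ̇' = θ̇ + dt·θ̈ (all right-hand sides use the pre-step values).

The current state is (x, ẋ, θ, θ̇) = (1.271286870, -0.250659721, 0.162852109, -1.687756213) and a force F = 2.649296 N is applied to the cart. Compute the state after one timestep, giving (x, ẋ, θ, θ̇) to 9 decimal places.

(1.260562895, -0.074650842, 0.090644835, -1.788914997)

sinθ=0.162133235, cosθ=0.986768876
temp = (F + m·l·θ̇²·sinθ)/(M+m) = (2.649296 + 0.058368045)/0.729835 = 3.709967383
θ̈ = (g·sinθ − cosθ·temp)/(l·(4/3 − m·cos²θ/(M+m))) = -2.364462153
ẍ = temp − m·l·θ̈·cosθ/(M+m) = 4.113991038
Euler: x'=1.271286870+0.042783·-0.250659721=1.260562895, ẋ'=-0.250659721+0.042783·4.113991038=-0.074650842
       θ'=0.162852109+0.042783·-1.687756213=0.090644835, θ̇'=-1.687756213+0.042783·-2.364462153=-1.788914997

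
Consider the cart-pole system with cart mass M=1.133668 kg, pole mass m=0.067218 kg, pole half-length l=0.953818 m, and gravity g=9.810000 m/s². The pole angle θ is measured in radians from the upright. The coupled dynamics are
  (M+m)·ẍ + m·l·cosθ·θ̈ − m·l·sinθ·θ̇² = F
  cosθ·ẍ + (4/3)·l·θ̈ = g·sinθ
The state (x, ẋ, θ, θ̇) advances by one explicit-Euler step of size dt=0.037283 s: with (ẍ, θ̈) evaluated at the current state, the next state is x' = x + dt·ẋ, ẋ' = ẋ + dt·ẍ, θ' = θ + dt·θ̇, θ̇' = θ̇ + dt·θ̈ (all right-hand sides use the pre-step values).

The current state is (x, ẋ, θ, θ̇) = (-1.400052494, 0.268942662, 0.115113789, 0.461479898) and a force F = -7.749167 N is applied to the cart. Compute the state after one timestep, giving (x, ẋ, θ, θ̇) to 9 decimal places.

sinθ=0.114859725, cosθ=0.993381721
temp = (F + m·l·θ̇²·sinθ)/(M+m) = (-7.749167 + 0.001568283)/1.200886 = -6.451568856
θ̈ = (g·sinθ − cosθ·temp)/(l·(4/3 − m·cos²θ/(M+m))) = 6.181454757
ẍ = temp − m·l·θ̈·cosθ/(M+m) = -6.779404505
Euler: x'=-1.400052494+0.037283·0.268942662=-1.390025505, ẋ'=0.268942662+0.037283·-6.779404505=0.016186124
       θ'=0.115113789+0.037283·0.461479898=0.132319144, θ̇'=0.461479898+0.037283·6.181454757=0.691943076

(-1.390025505, 0.016186124, 0.132319144, 0.691943076)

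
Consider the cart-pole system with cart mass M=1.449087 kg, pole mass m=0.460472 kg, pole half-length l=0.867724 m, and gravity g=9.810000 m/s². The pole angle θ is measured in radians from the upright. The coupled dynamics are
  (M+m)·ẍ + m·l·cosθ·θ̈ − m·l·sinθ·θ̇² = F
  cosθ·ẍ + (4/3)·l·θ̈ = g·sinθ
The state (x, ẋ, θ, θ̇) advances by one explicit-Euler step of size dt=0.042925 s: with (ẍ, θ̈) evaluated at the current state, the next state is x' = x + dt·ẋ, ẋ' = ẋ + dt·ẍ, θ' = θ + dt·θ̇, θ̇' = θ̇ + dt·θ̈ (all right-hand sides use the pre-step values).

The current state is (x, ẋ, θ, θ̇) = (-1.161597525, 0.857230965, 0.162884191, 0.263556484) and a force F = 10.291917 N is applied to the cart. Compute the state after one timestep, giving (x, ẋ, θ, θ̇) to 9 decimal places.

sinθ=0.162164892, cosθ=0.986763674
temp = (F + m·l·θ̇²·sinθ)/(M+m) = (10.291917 + 0.004500793)/1.909559 = 5.392039625
θ̈ = (g·sinθ − cosθ·temp)/(l·(4/3 − m·cos²θ/(M+m))) = -3.912857052
ẍ = temp − m·l·θ̈·cosθ/(M+m) = 6.199942010
Euler: x'=-1.161597525+0.042925·0.857230965=-1.124800886, ẋ'=0.857230965+0.042925·6.199942010=1.123363476
       θ'=0.162884191+0.042925·0.263556484=0.174197353, θ̇'=0.263556484+0.042925·-3.912857052=0.095597095

(-1.124800886, 1.123363476, 0.174197353, 0.095597095)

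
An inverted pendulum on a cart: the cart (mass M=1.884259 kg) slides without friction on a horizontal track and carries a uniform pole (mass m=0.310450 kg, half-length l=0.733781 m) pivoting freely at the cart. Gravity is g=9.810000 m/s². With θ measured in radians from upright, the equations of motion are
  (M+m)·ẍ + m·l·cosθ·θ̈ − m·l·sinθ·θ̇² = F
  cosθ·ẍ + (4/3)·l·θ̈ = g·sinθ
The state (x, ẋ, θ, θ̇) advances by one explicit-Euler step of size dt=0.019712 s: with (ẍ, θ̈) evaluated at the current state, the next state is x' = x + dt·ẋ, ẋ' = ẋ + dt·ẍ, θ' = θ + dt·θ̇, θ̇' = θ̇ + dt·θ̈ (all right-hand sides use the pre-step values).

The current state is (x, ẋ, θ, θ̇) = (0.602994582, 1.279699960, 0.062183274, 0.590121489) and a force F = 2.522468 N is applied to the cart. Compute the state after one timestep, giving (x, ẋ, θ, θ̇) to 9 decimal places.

(0.628220028, 1.303659704, 0.073815749, 0.577962026)

sinθ=0.062143207, cosθ=0.998067243
temp = (F + m·l·θ̇²·sinθ)/(M+m) = (2.522468 + 0.004929861)/2.194709 = 1.151586776
θ̈ = (g·sinθ − cosθ·temp)/(l·(4/3 − m·cos²θ/(M+m))) = -0.616855889
ẍ = temp − m·l·θ̈·cosθ/(M+m) = 1.215490284
Euler: x'=0.602994582+0.019712·1.279699960=0.628220028, ẋ'=1.279699960+0.019712·1.215490284=1.303659704
       θ'=0.062183274+0.019712·0.590121489=0.073815749, θ̇'=0.590121489+0.019712·-0.616855889=0.577962026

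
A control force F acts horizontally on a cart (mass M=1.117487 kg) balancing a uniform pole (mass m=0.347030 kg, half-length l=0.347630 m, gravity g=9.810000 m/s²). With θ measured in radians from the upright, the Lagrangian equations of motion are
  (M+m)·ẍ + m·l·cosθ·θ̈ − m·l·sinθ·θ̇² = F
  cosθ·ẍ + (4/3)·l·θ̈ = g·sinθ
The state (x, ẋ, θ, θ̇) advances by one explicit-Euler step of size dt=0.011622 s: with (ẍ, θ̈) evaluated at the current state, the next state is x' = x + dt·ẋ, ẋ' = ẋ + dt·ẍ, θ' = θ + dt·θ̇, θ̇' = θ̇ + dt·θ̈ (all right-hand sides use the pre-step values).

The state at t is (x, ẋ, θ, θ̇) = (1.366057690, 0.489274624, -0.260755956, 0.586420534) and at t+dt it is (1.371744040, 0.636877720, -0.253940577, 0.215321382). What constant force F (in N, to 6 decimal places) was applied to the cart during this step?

F = 14.888682 N

ẍ = (ẋ'−ẋ)/dt = (0.636877720−0.489274624)/0.011622 = 12.700318
θ̈ = (θ̇'−θ̇)/dt = (0.215321382−0.586420534)/0.011622 = -31.930748
sinθ=-0.257811, cosθ=0.966195
F = (M+m)·ẍ + m·l·cosθ·θ̈ − m·l·sinθ·θ̇² = 18.599832 + -3.721845 − -0.010696 = 14.888682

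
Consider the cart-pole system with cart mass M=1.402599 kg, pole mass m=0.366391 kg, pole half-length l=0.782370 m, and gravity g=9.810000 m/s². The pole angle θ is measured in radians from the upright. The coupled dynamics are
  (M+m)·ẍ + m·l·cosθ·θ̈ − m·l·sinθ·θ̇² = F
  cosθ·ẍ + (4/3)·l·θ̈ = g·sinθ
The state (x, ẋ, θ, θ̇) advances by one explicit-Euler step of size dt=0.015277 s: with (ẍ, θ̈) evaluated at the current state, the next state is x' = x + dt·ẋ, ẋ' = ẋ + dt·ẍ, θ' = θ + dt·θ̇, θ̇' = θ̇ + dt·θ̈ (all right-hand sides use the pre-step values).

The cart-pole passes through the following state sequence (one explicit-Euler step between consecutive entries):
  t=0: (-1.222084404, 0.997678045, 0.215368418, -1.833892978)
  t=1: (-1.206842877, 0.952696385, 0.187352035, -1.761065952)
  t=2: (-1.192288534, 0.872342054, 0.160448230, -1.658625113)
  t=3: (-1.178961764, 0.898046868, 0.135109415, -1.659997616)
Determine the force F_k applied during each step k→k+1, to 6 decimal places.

step 0→1:
  ẍ = (ẋ'−ẋ)/dt = (0.952696385−0.997678045)/0.015277 = -2.944404
  θ̈ = (θ̇'−θ̇)/dt = (-1.761065952−-1.833892978)/0.015277 = 4.767103
  sinθ=0.213707, cosθ=0.976898
  F = (M+m)·ẍ + m·l·cosθ·θ̈ − m·l·sinθ·θ̇² = -5.208621 + 1.334936 − 0.206027 = -4.079712
step 1→2:
  ẍ = (ẋ'−ẋ)/dt = (0.872342054−0.952696385)/0.015277 = -5.259824
  θ̈ = (θ̇'−θ̇)/dt = (-1.658625113−-1.761065952)/0.015277 = 6.705560
  sinθ=0.186258, cosθ=0.982501
  F = (M+m)·ẍ + m·l·cosθ·θ̈ − m·l·sinθ·θ̇² = -9.304576 + 1.888535 − 0.165586 = -7.581627
step 2→3:
  ẍ = (ẋ'−ẋ)/dt = (0.898046868−0.872342054)/0.015277 = 1.682583
  θ̈ = (θ̇'−θ̇)/dt = (-1.659997616−-1.658625113)/0.015277 = -0.089841
  sinθ=0.159761, cosθ=0.987156
  F = (M+m)·ẍ + m·l·cosθ·θ̈ − m·l·sinθ·θ̇² = 2.976472 + -0.025422 − 0.125986 = 2.825063

F_0 = -4.079712 N
F_1 = -7.581627 N
F_2 = 2.825063 N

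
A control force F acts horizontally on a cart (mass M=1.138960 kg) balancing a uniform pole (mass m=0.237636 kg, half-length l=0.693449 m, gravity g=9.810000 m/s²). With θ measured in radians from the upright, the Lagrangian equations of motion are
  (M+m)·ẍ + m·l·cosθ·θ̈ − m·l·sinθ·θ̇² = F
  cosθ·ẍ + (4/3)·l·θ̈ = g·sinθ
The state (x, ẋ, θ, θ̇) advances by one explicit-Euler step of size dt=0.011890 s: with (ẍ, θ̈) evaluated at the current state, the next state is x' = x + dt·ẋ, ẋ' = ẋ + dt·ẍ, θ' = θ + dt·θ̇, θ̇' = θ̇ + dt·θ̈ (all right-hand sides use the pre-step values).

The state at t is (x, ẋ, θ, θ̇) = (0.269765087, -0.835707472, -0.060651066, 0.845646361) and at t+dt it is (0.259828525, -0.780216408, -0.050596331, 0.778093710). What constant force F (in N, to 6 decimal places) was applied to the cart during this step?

ẍ = (ẋ'−ẋ)/dt = (-0.780216408−-0.835707472)/0.011890 = 4.667037
θ̈ = (θ̇'−θ̇)/dt = (0.778093710−0.845646361)/0.011890 = -5.681468
sinθ=-0.060614, cosθ=0.998161
F = (M+m)·ẍ + m·l·cosθ·θ̈ − m·l·sinθ·θ̇² = 6.424624 + -0.934519 − -0.007143 = 5.497248

F = 5.497248 N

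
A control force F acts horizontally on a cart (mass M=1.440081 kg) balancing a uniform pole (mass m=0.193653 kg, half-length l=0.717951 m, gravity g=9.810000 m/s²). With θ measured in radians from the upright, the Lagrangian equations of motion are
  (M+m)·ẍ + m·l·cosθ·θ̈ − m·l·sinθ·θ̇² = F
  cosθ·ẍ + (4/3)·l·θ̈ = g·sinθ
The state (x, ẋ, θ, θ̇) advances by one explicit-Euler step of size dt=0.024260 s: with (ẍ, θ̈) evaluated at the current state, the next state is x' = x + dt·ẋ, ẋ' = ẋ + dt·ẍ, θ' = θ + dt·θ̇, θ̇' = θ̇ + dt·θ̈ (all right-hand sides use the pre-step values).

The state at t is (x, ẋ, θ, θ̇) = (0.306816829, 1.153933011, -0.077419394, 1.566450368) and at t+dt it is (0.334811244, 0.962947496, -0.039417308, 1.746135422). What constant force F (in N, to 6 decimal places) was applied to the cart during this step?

F = -11.808410 N

ẍ = (ẋ'−ẋ)/dt = (0.962947496−1.153933011)/0.024260 = -7.872445
θ̈ = (θ̇'−θ̇)/dt = (1.746135422−1.566450368)/0.024260 = 7.406639
sinθ=-0.077342, cosθ=0.997005
F = (M+m)·ẍ + m·l·cosθ·θ̈ − m·l·sinθ·θ̇² = -12.861481 + 1.026685 − -0.026386 = -11.808410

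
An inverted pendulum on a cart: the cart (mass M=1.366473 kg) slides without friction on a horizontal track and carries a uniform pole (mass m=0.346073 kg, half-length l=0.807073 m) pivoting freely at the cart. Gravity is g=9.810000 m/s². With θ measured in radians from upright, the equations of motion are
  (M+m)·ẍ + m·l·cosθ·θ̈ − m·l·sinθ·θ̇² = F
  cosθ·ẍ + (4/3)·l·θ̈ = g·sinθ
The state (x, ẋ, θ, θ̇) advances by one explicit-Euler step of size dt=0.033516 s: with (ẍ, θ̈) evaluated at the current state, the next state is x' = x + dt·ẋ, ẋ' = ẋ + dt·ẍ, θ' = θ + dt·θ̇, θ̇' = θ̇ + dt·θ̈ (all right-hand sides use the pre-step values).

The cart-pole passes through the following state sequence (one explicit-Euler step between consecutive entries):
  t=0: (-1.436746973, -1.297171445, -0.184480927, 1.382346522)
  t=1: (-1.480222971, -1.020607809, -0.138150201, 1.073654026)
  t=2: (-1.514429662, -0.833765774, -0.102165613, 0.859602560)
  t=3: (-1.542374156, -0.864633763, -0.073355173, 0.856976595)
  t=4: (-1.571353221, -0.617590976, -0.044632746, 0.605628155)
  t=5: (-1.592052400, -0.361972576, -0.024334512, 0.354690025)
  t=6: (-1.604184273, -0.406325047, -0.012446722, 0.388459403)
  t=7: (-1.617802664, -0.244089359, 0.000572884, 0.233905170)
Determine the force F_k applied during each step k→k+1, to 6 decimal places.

F_0 = 11.700459 N
F_1 = 7.824482 N
F_2 = -1.577963 N
F_3 = 10.549040 N
F_4 = 10.976629 N
F_5 = -1.984061 N
F_6 = 7.002299 N

step 0→1:
  ẍ = (ẋ'−ẋ)/dt = (-1.020607809−-1.297171445)/0.033516 = 8.251690
  θ̈ = (θ̇'−θ̇)/dt = (1.073654026−1.382346522)/0.033516 = -9.210302
  sinθ=-0.183436, cosθ=0.983032
  F = (M+m)·ẍ + m·l·cosθ·θ̈ − m·l·sinθ·θ̇² = 14.131398 + -2.528843 − -0.097904 = 11.700459
step 1→2:
  ẍ = (ẋ'−ẋ)/dt = (-0.833765774−-1.020607809)/0.033516 = 5.574712
  θ̈ = (θ̇'−θ̇)/dt = (0.859602560−1.073654026)/0.033516 = -6.386546
  sinθ=-0.137711, cosθ=0.990472
  F = (M+m)·ẍ + m·l·cosθ·θ̈ − m·l·sinθ·θ̇² = 9.546950 + -1.766806 − -0.044338 = 7.824482
step 2→3:
  ẍ = (ẋ'−ẋ)/dt = (-0.864633763−-0.833765774)/0.033516 = -0.920993
  θ̈ = (θ̇'−θ̇)/dt = (0.856976595−0.859602560)/0.033516 = -0.078350
  sinθ=-0.101988, cosθ=0.994786
  F = (M+m)·ẍ + m·l·cosθ·θ̈ − m·l·sinθ·θ̇² = -1.577242 + -0.021769 − -0.021049 = -1.577963
step 3→4:
  ẍ = (ẋ'−ẋ)/dt = (-0.617590976−-0.864633763)/0.033516 = 7.370891
  θ̈ = (θ̇'−θ̇)/dt = (0.605628155−0.856976595)/0.033516 = -7.499357
  sinθ=-0.073289, cosθ=0.997311
  F = (M+m)·ẍ + m·l·cosθ·θ̈ − m·l·sinθ·θ̇² = 12.622990 + -2.088984 − -0.015033 = 10.549040
step 4→5:
  ẍ = (ẋ'−ẋ)/dt = (-0.361972576−-0.617590976)/0.033516 = 7.626757
  θ̈ = (θ̇'−θ̇)/dt = (0.354690025−0.605628155)/0.033516 = -7.487115
  sinθ=-0.044618, cosθ=0.999004
  F = (M+m)·ẍ + m·l·cosθ·θ̈ − m·l·sinθ·θ̇² = 13.061173 + -2.089115 − -0.004571 = 10.976629
step 5→6:
  ẍ = (ẋ'−ẋ)/dt = (-0.406325047−-0.361972576)/0.033516 = -1.323322
  θ̈ = (θ̇'−θ̇)/dt = (0.388459403−0.354690025)/0.033516 = 1.007560
  sinθ=-0.024332, cosθ=0.999704
  F = (M+m)·ẍ + m·l·cosθ·θ̈ − m·l·sinθ·θ̇² = -2.266250 + 0.281334 − -0.000855 = -1.984061
step 6→7:
  ẍ = (ẋ'−ẋ)/dt = (-0.244089359−-0.406325047)/0.033516 = 4.840544
  θ̈ = (θ̇'−θ̇)/dt = (0.233905170−0.388459403)/0.033516 = -4.611357
  sinθ=-0.012446, cosθ=0.999923
  F = (M+m)·ẍ + m·l·cosθ·θ̈ − m·l·sinθ·θ̇² = 8.289655 + -1.287881 − -0.000525 = 7.002299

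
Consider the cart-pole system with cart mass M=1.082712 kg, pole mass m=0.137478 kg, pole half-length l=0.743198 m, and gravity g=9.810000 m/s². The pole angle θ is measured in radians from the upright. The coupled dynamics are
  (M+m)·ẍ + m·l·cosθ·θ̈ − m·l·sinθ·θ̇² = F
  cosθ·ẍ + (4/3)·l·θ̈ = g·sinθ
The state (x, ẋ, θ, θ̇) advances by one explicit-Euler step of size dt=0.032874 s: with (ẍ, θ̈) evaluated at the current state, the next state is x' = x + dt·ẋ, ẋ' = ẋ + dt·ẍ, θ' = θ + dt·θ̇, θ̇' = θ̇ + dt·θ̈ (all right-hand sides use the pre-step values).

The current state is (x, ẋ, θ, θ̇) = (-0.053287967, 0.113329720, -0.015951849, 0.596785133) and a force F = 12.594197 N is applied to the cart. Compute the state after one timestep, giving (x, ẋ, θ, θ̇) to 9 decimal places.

(-0.049562366, 0.484406632, 0.003666865, 0.217168405)

sinθ=-0.015951172, cosθ=0.999872772
temp = (F + m·l·θ̇²·sinθ)/(M+m) = (12.594197 + -0.000580452)/1.220190 = 10.321029141
θ̈ = (g·sinθ − cosθ·temp)/(l·(4/3 − m·cos²θ/(M+m))) = -11.547628162
ẍ = temp − m·l·θ̈·cosθ/(M+m) = 11.287854002
Euler: x'=-0.053287967+0.032874·0.113329720=-0.049562366, ẋ'=0.113329720+0.032874·11.287854002=0.484406632
       θ'=-0.015951849+0.032874·0.596785133=0.003666865, θ̇'=0.596785133+0.032874·-11.547628162=0.217168405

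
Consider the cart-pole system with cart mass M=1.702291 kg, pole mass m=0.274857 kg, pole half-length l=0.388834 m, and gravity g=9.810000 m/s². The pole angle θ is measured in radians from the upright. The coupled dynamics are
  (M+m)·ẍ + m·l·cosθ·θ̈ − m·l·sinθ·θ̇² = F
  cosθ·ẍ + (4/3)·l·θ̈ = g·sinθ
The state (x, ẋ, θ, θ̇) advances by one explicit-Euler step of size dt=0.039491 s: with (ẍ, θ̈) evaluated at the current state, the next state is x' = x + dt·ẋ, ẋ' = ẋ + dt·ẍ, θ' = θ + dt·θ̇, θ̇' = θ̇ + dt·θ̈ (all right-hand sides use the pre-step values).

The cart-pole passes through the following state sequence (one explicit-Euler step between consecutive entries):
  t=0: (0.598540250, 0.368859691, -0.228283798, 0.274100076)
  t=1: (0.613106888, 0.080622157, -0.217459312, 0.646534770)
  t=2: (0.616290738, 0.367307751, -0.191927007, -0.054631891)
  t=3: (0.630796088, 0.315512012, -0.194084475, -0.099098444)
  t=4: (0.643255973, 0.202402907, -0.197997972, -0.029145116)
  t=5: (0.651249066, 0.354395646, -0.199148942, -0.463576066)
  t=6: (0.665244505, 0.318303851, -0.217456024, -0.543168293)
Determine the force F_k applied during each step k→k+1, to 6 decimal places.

step 0→1:
  ẍ = (ẋ'−ẋ)/dt = (0.080622157−0.368859691)/0.039491 = -7.298816
  θ̈ = (θ̇'−θ̇)/dt = (0.646534770−0.274100076)/0.039491 = 9.430875
  sinθ=-0.226306, cosθ=0.974056
  F = (M+m)·ẍ + m·l·cosθ·θ̈ − m·l·sinθ·θ̇² = -14.430839 + 0.981764 − -0.001817 = -13.447258
step 1→2:
  ẍ = (ẋ'−ẋ)/dt = (0.367307751−0.080622157)/0.039491 = 7.259517
  θ̈ = (θ̇'−θ̇)/dt = (-0.054631891−0.646534770)/0.039491 = -17.755100
  sinθ=-0.215749, cosθ=0.976449
  F = (M+m)·ẍ + m·l·cosθ·θ̈ − m·l·sinθ·θ̇² = 14.353140 + -1.852864 − -0.009638 = 12.509914
step 2→3:
  ẍ = (ẋ'−ẋ)/dt = (0.315512012−0.367307751)/0.039491 = -1.311583
  θ̈ = (θ̇'−θ̇)/dt = (-0.099098444−-0.054631891)/0.039491 = -1.125992
  sinθ=-0.190751, cosθ=0.981638
  F = (M+m)·ẍ + m·l·cosθ·θ̈ − m·l·sinθ·θ̇² = -2.593194 + -0.118129 − -0.000061 = -2.711263
step 3→4:
  ẍ = (ẋ'−ẋ)/dt = (0.202402907−0.315512012)/0.039491 = -2.864174
  θ̈ = (θ̇'−θ̇)/dt = (-0.029145116−-0.099098444)/0.039491 = 1.771374
  sinθ=-0.192868, cosθ=0.981225
  F = (M+m)·ẍ + m·l·cosθ·θ̈ − m·l·sinθ·θ̇² = -5.662896 + 0.185759 − -0.000202 = -5.476935
step 4→5:
  ẍ = (ẋ'−ẋ)/dt = (0.354395646−0.202402907)/0.039491 = 3.848794
  θ̈ = (θ̇'−θ̇)/dt = (-0.463576066−-0.029145116)/0.039491 = -11.000758
  sinθ=-0.196707, cosθ=0.980462
  F = (M+m)·ẍ + m·l·cosθ·θ̈ − m·l·sinθ·θ̇² = 7.609636 + -1.152722 − -0.000018 = 6.456932
step 5→6:
  ẍ = (ẋ'−ẋ)/dt = (0.318303851−0.354395646)/0.039491 = -0.913925
  θ̈ = (θ̇'−θ̇)/dt = (-0.543168293−-0.463576066)/0.039491 = -2.015452
  sinθ=-0.197835, cosθ=0.980235
  F = (M+m)·ẍ + m·l·cosθ·θ̈ − m·l·sinθ·θ̇² = -1.806964 + -0.211142 − -0.004544 = -2.013562

F_0 = -13.447258 N
F_1 = 12.509914 N
F_2 = -2.711263 N
F_3 = -5.476935 N
F_4 = 6.456932 N
F_5 = -2.013562 N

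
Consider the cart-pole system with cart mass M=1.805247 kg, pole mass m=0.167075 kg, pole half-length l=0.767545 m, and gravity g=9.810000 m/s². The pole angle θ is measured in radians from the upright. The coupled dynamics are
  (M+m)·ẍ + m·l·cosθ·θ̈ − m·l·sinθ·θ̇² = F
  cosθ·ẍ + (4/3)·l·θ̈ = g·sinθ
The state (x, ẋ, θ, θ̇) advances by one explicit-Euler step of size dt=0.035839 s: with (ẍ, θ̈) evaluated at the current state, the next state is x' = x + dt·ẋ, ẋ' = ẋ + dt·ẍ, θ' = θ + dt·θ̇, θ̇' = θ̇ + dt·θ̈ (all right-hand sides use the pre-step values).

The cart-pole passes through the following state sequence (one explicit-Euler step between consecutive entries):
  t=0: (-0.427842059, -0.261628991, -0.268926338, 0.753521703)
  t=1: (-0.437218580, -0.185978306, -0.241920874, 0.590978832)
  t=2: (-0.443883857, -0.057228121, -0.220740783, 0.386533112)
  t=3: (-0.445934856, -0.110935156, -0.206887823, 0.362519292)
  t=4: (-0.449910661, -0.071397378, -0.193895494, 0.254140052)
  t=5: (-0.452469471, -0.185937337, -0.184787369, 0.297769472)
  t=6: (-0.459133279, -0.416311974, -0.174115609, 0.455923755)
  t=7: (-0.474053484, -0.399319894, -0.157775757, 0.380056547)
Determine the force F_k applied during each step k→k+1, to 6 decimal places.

step 0→1:
  ẍ = (ẋ'−ẋ)/dt = (-0.185978306−-0.261628991)/0.035839 = 2.110848
  θ̈ = (θ̇'−θ̇)/dt = (0.590978832−0.753521703)/0.035839 = -4.535363
  sinθ=-0.265697, cosθ=0.964057
  F = (M+m)·ẍ + m·l·cosθ·θ̈ − m·l·sinθ·θ̇² = 4.163272 + -0.560699 − -0.019346 = 3.621919
step 1→2:
  ẍ = (ẋ'−ẋ)/dt = (-0.057228121−-0.185978306)/0.035839 = 3.592460
  θ̈ = (θ̇'−θ̇)/dt = (0.386533112−0.590978832)/0.035839 = -5.704560
  sinθ=-0.239568, cosθ=0.970880
  F = (M+m)·ẍ + m·l·cosθ·θ̈ − m·l·sinθ·θ̇² = 7.085489 + -0.710236 − -0.010730 = 6.385982
step 2→3:
  ẍ = (ẋ'−ẋ)/dt = (-0.110935156−-0.057228121)/0.035839 = -1.498564
  θ̈ = (θ̇'−θ̇)/dt = (0.362519292−0.386533112)/0.035839 = -0.670047
  sinθ=-0.218952, cosθ=0.975736
  F = (M+m)·ẍ + m·l·cosθ·θ̈ − m·l·sinθ·θ̇² = -2.955651 + -0.083840 − -0.004195 = -3.035296
step 3→4:
  ẍ = (ẋ'−ẋ)/dt = (-0.071397378−-0.110935156)/0.035839 = 1.103205
  θ̈ = (θ̇'−θ̇)/dt = (0.254140052−0.362519292)/0.035839 = -3.024059
  sinθ=-0.205415, cosθ=0.978675
  F = (M+m)·ẍ + m·l·cosθ·θ̈ − m·l·sinθ·θ̇² = 2.175876 + -0.379528 − -0.003462 = 1.799810
step 4→5:
  ẍ = (ẋ'−ẋ)/dt = (-0.185937337−-0.071397378)/0.035839 = -3.195959
  θ̈ = (θ̇'−θ̇)/dt = (0.297769472−0.254140052)/0.035839 = 1.217373
  sinθ=-0.192683, cosθ=0.981261
  F = (M+m)·ẍ + m·l·cosθ·θ̈ − m·l·sinθ·θ̇² = -6.303459 + 0.153188 − -0.001596 = -6.148676
step 5→6:
  ẍ = (ẋ'−ẋ)/dt = (-0.416311974−-0.185937337)/0.035839 = -6.428043
  θ̈ = (θ̇'−θ̇)/dt = (0.455923755−0.297769472)/0.035839 = 4.412910
  sinθ=-0.183738, cosθ=0.982975
  F = (M+m)·ẍ + m·l·cosθ·θ̈ − m·l·sinθ·θ̇² = -12.678171 + 0.556267 − -0.002089 = -12.119815
step 6→7:
  ẍ = (ẋ'−ẋ)/dt = (-0.399319894−-0.416311974)/0.035839 = 0.474123
  θ̈ = (θ̇'−θ̇)/dt = (0.380056547−0.455923755)/0.035839 = -2.116890
  sinθ=-0.173237, cosθ=0.984880
  F = (M+m)·ẍ + m·l·cosθ·θ̈ − m·l·sinθ·θ̇² = 0.935122 + -0.267360 − -0.004618 = 0.672380

F_0 = 3.621919 N
F_1 = 6.385982 N
F_2 = -3.035296 N
F_3 = 1.799810 N
F_4 = -6.148676 N
F_5 = -12.119815 N
F_6 = 0.672380 N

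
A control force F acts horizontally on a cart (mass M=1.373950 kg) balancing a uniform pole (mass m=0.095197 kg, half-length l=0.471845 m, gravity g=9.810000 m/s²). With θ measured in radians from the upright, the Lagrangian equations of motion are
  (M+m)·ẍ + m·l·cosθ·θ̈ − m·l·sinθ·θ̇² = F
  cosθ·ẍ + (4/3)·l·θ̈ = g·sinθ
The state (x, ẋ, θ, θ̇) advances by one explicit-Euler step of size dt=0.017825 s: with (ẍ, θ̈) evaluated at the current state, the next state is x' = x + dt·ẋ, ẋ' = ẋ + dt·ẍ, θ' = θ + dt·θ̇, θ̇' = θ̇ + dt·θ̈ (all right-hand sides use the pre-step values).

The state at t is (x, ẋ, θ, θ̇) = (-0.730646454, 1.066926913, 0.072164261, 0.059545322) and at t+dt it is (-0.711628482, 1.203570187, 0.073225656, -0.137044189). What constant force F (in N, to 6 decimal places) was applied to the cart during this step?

ẍ = (ẋ'−ẋ)/dt = (1.203570187−1.066926913)/0.017825 = 7.665822
θ̈ = (θ̇'−θ̇)/dt = (-0.137044189−0.059545322)/0.017825 = -11.028865
sinθ=0.072102, cosθ=0.997397
F = (M+m)·ẍ + m·l·cosθ·θ̈ − m·l·sinθ·θ̇² = 11.262219 + -0.494108 − 0.000011 = 10.768100

F = 10.768100 N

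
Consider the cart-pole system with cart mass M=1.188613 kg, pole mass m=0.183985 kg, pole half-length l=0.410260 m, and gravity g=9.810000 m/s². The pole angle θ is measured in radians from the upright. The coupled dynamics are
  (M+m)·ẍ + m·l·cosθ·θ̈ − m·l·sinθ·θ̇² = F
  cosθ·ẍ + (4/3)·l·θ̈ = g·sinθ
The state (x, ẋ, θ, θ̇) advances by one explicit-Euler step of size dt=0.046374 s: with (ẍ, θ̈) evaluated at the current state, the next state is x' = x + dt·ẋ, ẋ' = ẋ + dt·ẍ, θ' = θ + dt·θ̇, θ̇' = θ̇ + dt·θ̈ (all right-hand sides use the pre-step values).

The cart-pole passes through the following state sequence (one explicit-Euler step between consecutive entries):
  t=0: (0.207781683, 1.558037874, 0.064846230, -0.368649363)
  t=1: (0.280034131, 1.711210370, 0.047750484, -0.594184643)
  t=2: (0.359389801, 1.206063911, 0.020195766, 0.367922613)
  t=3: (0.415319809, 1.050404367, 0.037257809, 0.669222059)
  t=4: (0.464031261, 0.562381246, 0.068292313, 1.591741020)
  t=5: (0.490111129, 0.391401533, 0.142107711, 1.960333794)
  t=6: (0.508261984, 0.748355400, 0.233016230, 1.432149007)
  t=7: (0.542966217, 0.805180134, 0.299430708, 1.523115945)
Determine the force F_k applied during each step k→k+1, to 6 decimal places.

F_0 = 4.166676 N
F_1 = -13.388608 N
F_2 = -4.117169 N
F_3 = -12.945465 N
F_4 = -4.475233 N
F_5 = 9.673149 N
F_6 = 1.790237 N

step 0→1:
  ẍ = (ẋ'−ẋ)/dt = (1.711210370−1.558037874)/0.046374 = 3.302982
  θ̈ = (θ̇'−θ̇)/dt = (-0.594184643−-0.368649363)/0.046374 = -4.863399
  sinθ=0.064801, cosθ=0.997898
  F = (M+m)·ẍ + m·l·cosθ·θ̈ − m·l·sinθ·θ̇² = 4.533667 + -0.366326 − 0.000665 = 4.166676
step 1→2:
  ẍ = (ẋ'−ẋ)/dt = (1.206063911−1.711210370)/0.046374 = -10.892881
  θ̈ = (θ̇'−θ̇)/dt = (0.367922613−-0.594184643)/0.046374 = 20.746695
  sinθ=0.047732, cosθ=0.998860
  F = (M+m)·ẍ + m·l·cosθ·θ̈ − m·l·sinθ·θ̇² = -14.951547 + 1.564211 − 0.001272 = -13.388608
step 2→3:
  ẍ = (ẋ'−ẋ)/dt = (1.050404367−1.206063911)/0.046374 = -3.356612
  θ̈ = (θ̇'−θ̇)/dt = (0.669222059−0.367922613)/0.046374 = 6.497163
  sinθ=0.020194, cosθ=0.999796
  F = (M+m)·ẍ + m·l·cosθ·θ̈ − m·l·sinθ·θ̇² = -4.607279 + 0.490317 − 0.000206 = -4.117169
step 3→4:
  ẍ = (ẋ'−ẋ)/dt = (0.562381246−1.050404367)/0.046374 = -10.523637
  θ̈ = (θ̇'−θ̇)/dt = (1.591741020−0.669222059)/0.046374 = 19.893021
  sinθ=0.037249, cosθ=0.999306
  F = (M+m)·ẍ + m·l·cosθ·θ̈ − m·l·sinθ·θ̇² = -14.444722 + 1.500517 − 0.001259 = -12.945465
step 4→5:
  ẍ = (ẋ'−ẋ)/dt = (0.391401533−0.562381246)/0.046374 = -3.686974
  θ̈ = (θ̇'−θ̇)/dt = (1.960333794−1.591741020)/0.046374 = 7.948264
  sinθ=0.068239, cosθ=0.997669
  F = (M+m)·ẍ + m·l·cosθ·θ̈ − m·l·sinθ·θ̇² = -5.060733 + 0.598550 − 0.013050 = -4.475233
step 5→6:
  ẍ = (ẋ'−ẋ)/dt = (0.748355400−0.391401533)/0.046374 = 7.697284
  θ̈ = (θ̇'−θ̇)/dt = (1.432149007−1.960333794)/0.046374 = -11.389675
  sinθ=0.141630, cosθ=0.989920
  F = (M+m)·ẍ + m·l·cosθ·θ̈ − m·l·sinθ·θ̇² = 10.565277 + -0.851046 − 0.041082 = 9.673149
step 6→7:
  ẍ = (ẋ'−ẋ)/dt = (0.805180134−0.748355400)/0.046374 = 1.225358
  θ̈ = (θ̇'−θ̇)/dt = (1.523115945−1.432149007)/0.046374 = 1.961594
  sinθ=0.230913, cosθ=0.972974
  F = (M+m)·ẍ + m·l·cosθ·θ̈ − m·l·sinθ·θ̇² = 1.681923 + 0.144063 − 0.035749 = 1.790237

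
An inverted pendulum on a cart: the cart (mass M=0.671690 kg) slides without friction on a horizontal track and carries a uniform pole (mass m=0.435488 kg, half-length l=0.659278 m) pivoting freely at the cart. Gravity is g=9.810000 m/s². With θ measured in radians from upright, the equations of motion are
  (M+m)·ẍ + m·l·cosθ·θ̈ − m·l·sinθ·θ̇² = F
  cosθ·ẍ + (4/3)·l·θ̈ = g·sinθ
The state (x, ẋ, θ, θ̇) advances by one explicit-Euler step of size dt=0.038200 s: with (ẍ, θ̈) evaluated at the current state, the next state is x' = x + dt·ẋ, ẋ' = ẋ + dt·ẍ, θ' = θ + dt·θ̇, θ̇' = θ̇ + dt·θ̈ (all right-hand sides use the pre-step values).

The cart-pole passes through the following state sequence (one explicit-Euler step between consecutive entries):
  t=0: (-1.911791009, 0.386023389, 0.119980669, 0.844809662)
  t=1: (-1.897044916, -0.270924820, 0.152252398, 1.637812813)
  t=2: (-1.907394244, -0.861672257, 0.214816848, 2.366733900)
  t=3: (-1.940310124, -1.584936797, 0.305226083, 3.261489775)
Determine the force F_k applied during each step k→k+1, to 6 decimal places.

step 0→1:
  ẍ = (ẋ'−ẋ)/dt = (-0.270924820−0.386023389)/0.038200 = -17.197597
  θ̈ = (θ̇'−θ̇)/dt = (1.637812813−0.844809662)/0.038200 = 20.759245
  sinθ=0.119693, cosθ=0.992811
  F = (M+m)·ẍ + m·l·cosθ·θ̈ − m·l·sinθ·θ̇² = -19.040801 + 5.917290 − 0.024526 = -13.148037
step 1→2:
  ẍ = (ẋ'−ẋ)/dt = (-0.861672257−-0.270924820)/0.038200 = -15.464593
  θ̈ = (θ̇'−θ̇)/dt = (2.366733900−1.637812813)/0.038200 = 19.081704
  sinθ=0.151665, cosθ=0.988432
  F = (M+m)·ẍ + m·l·cosθ·θ̈ − m·l·sinθ·θ̇² = -17.122057 + 5.415128 − 0.116804 = -11.823733
step 2→3:
  ẍ = (ẋ'−ẋ)/dt = (-1.584936797−-0.861672257)/0.038200 = -18.933627
  θ̈ = (θ̇'−θ̇)/dt = (3.261489775−2.366733900)/0.038200 = 23.422929
  sinθ=0.213168, cosθ=0.977015
  F = (M+m)·ẍ + m·l·cosθ·θ̈ − m·l·sinθ·θ̇² = -20.962895 + 6.570333 − 0.342820 = -14.735382

F_0 = -13.148037 N
F_1 = -11.823733 N
F_2 = -14.735382 N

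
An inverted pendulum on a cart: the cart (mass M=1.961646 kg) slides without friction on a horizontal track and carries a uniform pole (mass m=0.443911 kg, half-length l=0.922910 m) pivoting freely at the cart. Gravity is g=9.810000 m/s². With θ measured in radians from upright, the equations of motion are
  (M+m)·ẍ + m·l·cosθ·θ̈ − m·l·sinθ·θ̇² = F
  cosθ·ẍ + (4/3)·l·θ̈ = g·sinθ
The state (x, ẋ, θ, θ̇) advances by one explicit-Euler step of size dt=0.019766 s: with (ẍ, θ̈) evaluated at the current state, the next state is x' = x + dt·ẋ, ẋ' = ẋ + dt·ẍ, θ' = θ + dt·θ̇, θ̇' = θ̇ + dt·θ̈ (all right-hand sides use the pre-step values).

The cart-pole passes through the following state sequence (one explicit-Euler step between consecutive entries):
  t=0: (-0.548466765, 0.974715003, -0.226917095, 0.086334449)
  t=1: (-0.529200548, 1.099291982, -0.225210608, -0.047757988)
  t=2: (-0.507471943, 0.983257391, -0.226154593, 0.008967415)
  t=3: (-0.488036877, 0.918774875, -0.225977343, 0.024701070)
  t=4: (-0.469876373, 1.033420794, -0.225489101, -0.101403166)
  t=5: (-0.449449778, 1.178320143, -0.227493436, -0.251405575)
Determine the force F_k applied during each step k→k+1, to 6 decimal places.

F_0 = 12.453840 N
F_1 = -12.975349 N
F_2 = -7.529821 N
F_3 = 11.405357 N
F_4 = 14.605055 N

step 0→1:
  ẍ = (ẋ'−ẋ)/dt = (1.099291982−0.974715003)/0.019766 = 6.302589
  θ̈ = (θ̇'−θ̇)/dt = (-0.047757988−0.086334449)/0.019766 = -6.783995
  sinθ=-0.224975, cosθ=0.974365
  F = (M+m)·ẍ + m·l·cosθ·θ̈ − m·l·sinθ·θ̇² = 15.161238 + -2.708085 − -0.000687 = 12.453840
step 1→2:
  ẍ = (ẋ'−ẋ)/dt = (0.983257391−1.099291982)/0.019766 = -5.870413
  θ̈ = (θ̇'−θ̇)/dt = (0.008967415−-0.047757988)/0.019766 = 2.869847
  sinθ=-0.223312, cosθ=0.974747
  F = (M+m)·ẍ + m·l·cosθ·θ̈ − m·l·sinθ·θ̇² = -14.121614 + 1.146056 − -0.000209 = -12.975349
step 2→3:
  ẍ = (ẋ'−ẋ)/dt = (0.918774875−0.983257391)/0.019766 = -3.262295
  θ̈ = (θ̇'−θ̇)/dt = (0.024701070−0.008967415)/0.019766 = 0.795996
  sinθ=-0.224232, cosθ=0.974536
  F = (M+m)·ẍ + m·l·cosθ·θ̈ − m·l·sinθ·θ̇² = -7.847636 + 0.317807 − -0.000007 = -7.529821
step 3→4:
  ẍ = (ẋ'−ẋ)/dt = (1.033420794−0.918774875)/0.019766 = 5.800158
  θ̈ = (θ̇'−θ̇)/dt = (-0.101403166−0.024701070)/0.019766 = -6.379856
  sinθ=-0.224059, cosθ=0.974576
  F = (M+m)·ẍ + m·l·cosθ·θ̈ − m·l·sinθ·θ̇² = 13.952610 + -2.547309 − -0.000056 = 11.405357
step 4→5:
  ẍ = (ẋ'−ẋ)/dt = (1.178320143−1.033420794)/0.019766 = 7.330737
  θ̈ = (θ̇'−θ̇)/dt = (-0.251405575−-0.101403166)/0.019766 = -7.588911
  sinθ=-0.223583, cosθ=0.974685
  F = (M+m)·ẍ + m·l·cosθ·θ̈ − m·l·sinθ·θ̇² = 17.634506 + -3.030393 − -0.000942 = 14.605055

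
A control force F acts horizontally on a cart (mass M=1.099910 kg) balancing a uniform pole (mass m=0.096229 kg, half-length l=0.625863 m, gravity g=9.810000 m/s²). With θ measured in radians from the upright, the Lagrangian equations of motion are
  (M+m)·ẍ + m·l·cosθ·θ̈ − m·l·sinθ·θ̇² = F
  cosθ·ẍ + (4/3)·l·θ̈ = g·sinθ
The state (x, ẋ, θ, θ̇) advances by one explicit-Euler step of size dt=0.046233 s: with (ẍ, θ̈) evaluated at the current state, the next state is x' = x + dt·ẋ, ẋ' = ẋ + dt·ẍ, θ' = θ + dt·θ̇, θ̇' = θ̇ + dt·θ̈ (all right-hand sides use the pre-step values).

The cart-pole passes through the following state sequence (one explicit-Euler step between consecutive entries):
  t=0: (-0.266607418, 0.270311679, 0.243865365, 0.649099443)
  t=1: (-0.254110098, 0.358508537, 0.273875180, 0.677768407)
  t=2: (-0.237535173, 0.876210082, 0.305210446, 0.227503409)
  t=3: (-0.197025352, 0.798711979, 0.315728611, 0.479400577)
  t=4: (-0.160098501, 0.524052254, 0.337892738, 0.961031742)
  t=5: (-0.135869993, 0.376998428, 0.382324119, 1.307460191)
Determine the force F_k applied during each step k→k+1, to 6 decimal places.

F_0 = 2.311941 N
F_1 = 12.821794 N
F_2 = -1.692993 N
F_3 = -6.513895 N
F_4 = -3.397249 N

step 0→1:
  ẍ = (ẋ'−ẋ)/dt = (0.358508537−0.270311679)/0.046233 = 1.907660
  θ̈ = (θ̇'−θ̇)/dt = (0.677768407−0.649099443)/0.046233 = 0.620097
  sinθ=0.241455, cosθ=0.970412
  F = (M+m)·ẍ + m·l·cosθ·θ̈ − m·l·sinθ·θ̇² = 2.281827 + 0.036241 − 0.006127 = 2.311941
step 1→2:
  ẍ = (ẋ'−ẋ)/dt = (0.876210082−0.358508537)/0.046233 = 11.197663
  θ̈ = (θ̇'−θ̇)/dt = (0.227503409−0.677768407)/0.046233 = -9.739039
  sinθ=0.270464, cosθ=0.962730
  F = (M+m)·ẍ + m·l·cosθ·θ̈ − m·l·sinθ·θ̇² = 13.393961 + -0.564685 − 0.007483 = 12.821794
step 2→3:
  ẍ = (ẋ'−ẋ)/dt = (0.798711979−0.876210082)/0.046233 = -1.676251
  θ̈ = (θ̇'−θ̇)/dt = (0.479400577−0.227503409)/0.046233 = 5.448428
  sinθ=0.300494, cosθ=0.953784
  F = (M+m)·ẍ + m·l·cosθ·θ̈ − m·l·sinθ·θ̇² = -2.005029 + 0.312973 − 0.000937 = -1.692993
step 3→4:
  ẍ = (ẋ'−ẋ)/dt = (0.524052254−0.798711979)/0.046233 = -5.940772
  θ̈ = (θ̇'−θ̇)/dt = (0.961031742−0.479400577)/0.046233 = 10.417476
  sinθ=0.310509, cosθ=0.950570
  F = (M+m)·ẍ + m·l·cosθ·θ̈ − m·l·sinθ·θ̇² = -7.105989 + 0.596392 − 0.004298 = -6.513895
step 4→5:
  ẍ = (ẋ'−ẋ)/dt = (0.376998428−0.524052254)/0.046233 = -3.180711
  θ̈ = (θ̇'−θ̇)/dt = (1.307460191−0.961031742)/0.046233 = 7.493099
  sinθ=0.331500, cosθ=0.943455
  F = (M+m)·ẍ + m·l·cosθ·θ̈ − m·l·sinθ·θ̇² = -3.804573 + 0.425763 − 0.018439 = -3.397249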